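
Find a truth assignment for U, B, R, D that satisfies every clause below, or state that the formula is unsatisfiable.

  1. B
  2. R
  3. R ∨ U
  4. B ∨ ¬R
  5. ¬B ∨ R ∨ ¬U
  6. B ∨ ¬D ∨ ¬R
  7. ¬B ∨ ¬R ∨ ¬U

Unit clause (B) forces B = True.
Unit clause (R) forces R = True.
In (¬B ∨ ¬R ∨ ¬U) only ¬U is left, so U = False.
Set D = True.
Check each clause:
  (B): B holds.
  (R): R holds.
  (R ∨ U): R holds.
  (B ∨ ¬R): B holds.
  (¬B ∨ R ∨ ¬U): R holds.
  (B ∨ ¬D ∨ ¬R): B holds.
  (¬B ∨ ¬R ∨ ¬U): ¬U holds.
All clauses satisfied.

U = False, B = True, R = True, D = True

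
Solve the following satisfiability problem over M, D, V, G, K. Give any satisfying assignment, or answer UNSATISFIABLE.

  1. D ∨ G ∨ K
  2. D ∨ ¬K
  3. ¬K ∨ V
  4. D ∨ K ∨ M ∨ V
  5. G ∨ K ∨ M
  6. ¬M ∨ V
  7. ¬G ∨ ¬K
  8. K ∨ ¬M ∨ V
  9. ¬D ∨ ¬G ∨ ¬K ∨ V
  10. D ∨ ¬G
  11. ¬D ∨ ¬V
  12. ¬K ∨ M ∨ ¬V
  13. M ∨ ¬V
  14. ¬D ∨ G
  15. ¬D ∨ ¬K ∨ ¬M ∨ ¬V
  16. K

Case K = True:
  (D ∨ ¬K) forces D = True.
  (¬K ∨ V) forces V = True.
  Clause (¬D ∨ ¬V) is falsified — contradiction.
Case K = False:
  Clause (K) is falsified — contradiction.
Both cases fail, so the formula is unsatisfiable.

Unsatisfiable — no assignment works.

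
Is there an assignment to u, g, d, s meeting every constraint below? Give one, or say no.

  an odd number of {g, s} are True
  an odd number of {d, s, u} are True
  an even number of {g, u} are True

u = False, g = False, d = False, s = True

{g, s}: 1 true → odd ✓
{d, s, u}: 1 true → odd ✓
{g, u}: 0 true → even ✓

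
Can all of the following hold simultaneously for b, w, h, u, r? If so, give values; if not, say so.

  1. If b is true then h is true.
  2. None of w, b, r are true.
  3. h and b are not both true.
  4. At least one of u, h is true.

b = False, w = False, h = True, u = True, r = False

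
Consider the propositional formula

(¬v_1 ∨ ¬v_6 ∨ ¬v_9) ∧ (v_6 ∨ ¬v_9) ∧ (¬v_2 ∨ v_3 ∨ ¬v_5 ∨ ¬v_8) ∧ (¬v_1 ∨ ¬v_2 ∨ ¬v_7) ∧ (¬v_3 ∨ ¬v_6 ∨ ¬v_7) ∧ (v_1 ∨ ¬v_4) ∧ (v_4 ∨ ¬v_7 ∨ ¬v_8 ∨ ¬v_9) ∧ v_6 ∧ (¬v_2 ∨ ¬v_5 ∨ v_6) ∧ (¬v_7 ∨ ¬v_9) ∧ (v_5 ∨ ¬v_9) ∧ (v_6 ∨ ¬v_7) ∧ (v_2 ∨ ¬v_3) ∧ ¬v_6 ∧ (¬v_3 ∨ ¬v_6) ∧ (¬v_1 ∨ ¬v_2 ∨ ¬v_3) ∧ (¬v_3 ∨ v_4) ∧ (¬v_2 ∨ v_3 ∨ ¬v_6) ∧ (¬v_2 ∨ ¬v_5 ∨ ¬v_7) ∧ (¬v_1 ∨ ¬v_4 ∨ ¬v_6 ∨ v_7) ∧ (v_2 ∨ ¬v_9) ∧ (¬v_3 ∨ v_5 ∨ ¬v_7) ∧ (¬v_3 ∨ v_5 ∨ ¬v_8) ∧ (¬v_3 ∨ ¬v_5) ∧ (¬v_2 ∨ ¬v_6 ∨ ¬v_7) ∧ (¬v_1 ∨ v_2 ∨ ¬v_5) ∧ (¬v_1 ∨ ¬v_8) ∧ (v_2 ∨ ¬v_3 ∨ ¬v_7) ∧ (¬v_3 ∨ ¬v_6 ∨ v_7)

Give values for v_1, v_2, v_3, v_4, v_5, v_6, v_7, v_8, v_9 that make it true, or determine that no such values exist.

Unsatisfiable

Case v_6 = True:
  Clause (¬v_6) is falsified — contradiction.
Case v_6 = False:
  Clause (v_6) is falsified — contradiction.
Both cases fail, so the formula is unsatisfiable.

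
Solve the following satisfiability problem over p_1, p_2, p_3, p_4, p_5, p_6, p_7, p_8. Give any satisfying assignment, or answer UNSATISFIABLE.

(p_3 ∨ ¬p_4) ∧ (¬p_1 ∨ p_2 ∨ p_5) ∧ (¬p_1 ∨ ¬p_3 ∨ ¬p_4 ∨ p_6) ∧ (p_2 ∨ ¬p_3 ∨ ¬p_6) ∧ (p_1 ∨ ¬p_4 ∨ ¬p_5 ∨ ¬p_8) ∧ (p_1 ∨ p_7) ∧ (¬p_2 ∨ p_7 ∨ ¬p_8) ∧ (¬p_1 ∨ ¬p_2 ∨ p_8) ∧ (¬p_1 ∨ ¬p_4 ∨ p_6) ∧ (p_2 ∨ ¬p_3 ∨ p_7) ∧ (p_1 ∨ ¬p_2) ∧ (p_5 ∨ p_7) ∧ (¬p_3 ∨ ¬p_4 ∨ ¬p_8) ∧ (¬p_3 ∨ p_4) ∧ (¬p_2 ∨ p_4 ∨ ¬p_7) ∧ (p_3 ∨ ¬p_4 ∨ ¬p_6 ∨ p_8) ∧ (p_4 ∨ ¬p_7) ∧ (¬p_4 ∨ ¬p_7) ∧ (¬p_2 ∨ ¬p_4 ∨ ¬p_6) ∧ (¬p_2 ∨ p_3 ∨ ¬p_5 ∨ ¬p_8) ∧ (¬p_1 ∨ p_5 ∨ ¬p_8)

p_1 = True, p_2 = False, p_3 = False, p_4 = False, p_5 = True, p_6 = True, p_7 = False, p_8 = True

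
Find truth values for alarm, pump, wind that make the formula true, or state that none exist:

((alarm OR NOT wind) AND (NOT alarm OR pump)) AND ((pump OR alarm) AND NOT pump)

Unsatisfiable — no assignment works.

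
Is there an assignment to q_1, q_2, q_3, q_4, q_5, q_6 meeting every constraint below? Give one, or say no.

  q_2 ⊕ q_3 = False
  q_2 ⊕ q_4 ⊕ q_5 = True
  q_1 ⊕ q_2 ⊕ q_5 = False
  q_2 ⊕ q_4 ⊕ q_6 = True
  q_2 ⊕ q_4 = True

q_1: False, q_2: False, q_3: False, q_4: True, q_5: False, q_6: False

q_2 ⊕ q_3 = F ⊕ F = False ✓
q_2 ⊕ q_4 ⊕ q_5 = F ⊕ T ⊕ F = True ✓
q_1 ⊕ q_2 ⊕ q_5 = F ⊕ F ⊕ F = False ✓
q_2 ⊕ q_4 ⊕ q_6 = F ⊕ T ⊕ F = True ✓
q_2 ⊕ q_4 = F ⊕ T = True ✓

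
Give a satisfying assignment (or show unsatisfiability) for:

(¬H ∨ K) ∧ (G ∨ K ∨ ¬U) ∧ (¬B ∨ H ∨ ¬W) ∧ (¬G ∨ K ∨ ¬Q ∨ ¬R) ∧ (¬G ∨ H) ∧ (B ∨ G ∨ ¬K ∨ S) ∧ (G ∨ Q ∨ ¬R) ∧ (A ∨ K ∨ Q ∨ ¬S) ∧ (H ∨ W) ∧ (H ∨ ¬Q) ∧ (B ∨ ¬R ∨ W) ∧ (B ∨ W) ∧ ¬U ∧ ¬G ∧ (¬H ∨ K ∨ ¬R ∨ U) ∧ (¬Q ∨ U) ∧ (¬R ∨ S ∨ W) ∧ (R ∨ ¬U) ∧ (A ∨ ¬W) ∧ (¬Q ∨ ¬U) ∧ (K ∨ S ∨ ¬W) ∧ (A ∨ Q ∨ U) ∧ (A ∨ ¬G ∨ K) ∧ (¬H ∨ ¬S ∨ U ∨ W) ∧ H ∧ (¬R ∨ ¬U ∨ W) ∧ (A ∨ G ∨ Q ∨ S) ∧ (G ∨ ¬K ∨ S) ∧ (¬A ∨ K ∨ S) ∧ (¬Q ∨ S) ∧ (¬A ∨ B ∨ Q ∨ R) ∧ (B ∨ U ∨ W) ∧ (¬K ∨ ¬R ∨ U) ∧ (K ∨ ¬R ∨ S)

Unit clause (¬U) forces U = False.
Unit clause (¬G) forces G = False.
In (¬Q ∨ U) only ¬Q is left, so Q = False.
In (A ∨ Q ∨ U) only A is left, so A = True.
Unit clause (H) forces H = True.
In (¬H ∨ K) only K is left, so K = True.
In (G ∨ Q ∨ ¬R) only ¬R is left, so R = False.
In (G ∨ ¬K ∨ S) only S is left, so S = True.
In (¬A ∨ B ∨ Q ∨ R) only B is left, so B = True.
In (¬H ∨ ¬S ∨ U ∨ W) only W is left, so W = True.
All clauses satisfied.

S=T; K=T; U=F; A=T; R=F; G=F; B=T; H=T; Q=F; W=T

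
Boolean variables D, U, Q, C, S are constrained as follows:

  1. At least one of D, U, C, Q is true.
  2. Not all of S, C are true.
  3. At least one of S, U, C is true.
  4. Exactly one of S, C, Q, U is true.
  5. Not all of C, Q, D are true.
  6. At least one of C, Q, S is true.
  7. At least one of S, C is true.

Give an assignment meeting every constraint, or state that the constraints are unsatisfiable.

D = True, U = False, Q = False, C = False, S = True

  (1) {D, U, C, Q}: 1 true — at least one ✓
  (2) {S, C}: 1/2 true — not all ✓
  (3) {S, U, C}: 1 true — at least one ✓
  (4) {S, C, Q, U}: 1 true — exactly one ✓
  (5) {C, Q, D}: 1/3 true — not all ✓
  (6) {C, Q, S}: 1 true — at least one ✓
  (7) {S, C}: 1 true — at least one ✓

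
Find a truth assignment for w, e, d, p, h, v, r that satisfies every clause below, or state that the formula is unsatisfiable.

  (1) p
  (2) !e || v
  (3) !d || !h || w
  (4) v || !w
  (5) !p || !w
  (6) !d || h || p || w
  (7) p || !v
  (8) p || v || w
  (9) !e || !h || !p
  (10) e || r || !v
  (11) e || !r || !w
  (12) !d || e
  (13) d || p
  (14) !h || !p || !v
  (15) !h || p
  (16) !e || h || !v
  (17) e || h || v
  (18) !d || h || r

w: False, e: False, d: False, p: True, h: True, v: False, r: False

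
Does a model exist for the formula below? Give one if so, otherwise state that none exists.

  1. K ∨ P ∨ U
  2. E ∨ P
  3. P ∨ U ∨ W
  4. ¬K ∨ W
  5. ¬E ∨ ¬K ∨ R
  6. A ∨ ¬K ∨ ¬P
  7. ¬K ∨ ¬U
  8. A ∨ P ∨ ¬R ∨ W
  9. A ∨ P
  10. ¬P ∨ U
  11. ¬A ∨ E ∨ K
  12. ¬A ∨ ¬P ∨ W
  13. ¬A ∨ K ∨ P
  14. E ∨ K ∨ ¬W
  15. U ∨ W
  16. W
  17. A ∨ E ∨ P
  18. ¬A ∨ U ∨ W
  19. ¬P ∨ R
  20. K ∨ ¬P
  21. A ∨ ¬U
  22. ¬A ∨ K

Unit clause (W) forces W = True.
Set E = True.
Try P = True:
  (¬P ∨ U) forces U = True.
  (¬K ∨ ¬U) forces K = False.
  clause (K ∨ ¬P) is falsified — backtrack.
So P = False.
  then (A ∨ P) forces A = True.
  then (¬A ∨ K ∨ P) forces K = True.
  then (¬E ∨ ¬K ∨ R) forces R = True.
  then (¬K ∨ ¬U) forces U = False.
All clauses satisfied.

E=T, P=F, W=T, A=T, U=F, K=T, R=T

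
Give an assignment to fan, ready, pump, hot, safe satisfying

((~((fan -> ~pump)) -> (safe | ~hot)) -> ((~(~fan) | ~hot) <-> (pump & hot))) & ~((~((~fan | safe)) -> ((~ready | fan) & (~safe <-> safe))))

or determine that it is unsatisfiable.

fan = True, ready = True, pump = True, hot = True, safe = False

  (~((fan -> ~pump)) -> (safe | ~hot)) -> ((~(~fan) | ~hot) <-> (pump & hot)) = True
    ~((fan -> ~pump)) -> (safe | ~hot) = False
      ~((fan -> ~pump)) = True
        fan -> ~pump = False
          ~pump = False
      safe | ~hot = False
        ~hot = False
    (~(~fan) | ~hot) <-> (pump & hot) = True
      ~(~fan) | ~hot = True
        ~(~fan) = True
          ~fan = False
        ~hot = False
      pump & hot = True
  ~((~((~fan | safe)) -> ((~ready | fan) & (~safe <-> safe)))) = True
    ~((~fan | safe)) -> ((~ready | fan) & (~safe <-> safe)) = False
      ~((~fan | safe)) = True
        ~fan | safe = False
          ~fan = False
      (~ready | fan) & (~safe <-> safe) = False
        ~ready | fan = True
          ~ready = False
        ~safe <-> safe = False
          ~safe = True
Both conjuncts True, so the formula holds.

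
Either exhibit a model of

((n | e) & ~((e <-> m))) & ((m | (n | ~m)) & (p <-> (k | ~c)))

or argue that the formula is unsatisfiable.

m=T, e=F, p=T, k=F, n=T, c=F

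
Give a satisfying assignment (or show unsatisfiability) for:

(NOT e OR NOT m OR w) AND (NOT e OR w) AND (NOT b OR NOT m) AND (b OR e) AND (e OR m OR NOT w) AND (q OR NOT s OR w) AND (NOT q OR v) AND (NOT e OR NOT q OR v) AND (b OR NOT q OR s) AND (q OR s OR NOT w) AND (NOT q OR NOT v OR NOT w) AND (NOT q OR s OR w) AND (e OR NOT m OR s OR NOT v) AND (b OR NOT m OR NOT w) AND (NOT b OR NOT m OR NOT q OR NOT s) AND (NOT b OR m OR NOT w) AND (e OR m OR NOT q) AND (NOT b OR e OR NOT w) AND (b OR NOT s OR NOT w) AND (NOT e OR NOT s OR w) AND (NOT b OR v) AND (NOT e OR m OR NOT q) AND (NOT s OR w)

Set w = False.
  then (NOT e OR w) forces e = False.
  then (b OR e) forces b = True.
  then (NOT b OR v) forces v = True.
  then (NOT s OR w) forces s = False.
  then (NOT b OR NOT m) forces m = False.
  then (NOT q OR s OR w) forces q = False.
All clauses satisfied.

w = False; v = True; q = False; b = True; s = False; e = False; m = False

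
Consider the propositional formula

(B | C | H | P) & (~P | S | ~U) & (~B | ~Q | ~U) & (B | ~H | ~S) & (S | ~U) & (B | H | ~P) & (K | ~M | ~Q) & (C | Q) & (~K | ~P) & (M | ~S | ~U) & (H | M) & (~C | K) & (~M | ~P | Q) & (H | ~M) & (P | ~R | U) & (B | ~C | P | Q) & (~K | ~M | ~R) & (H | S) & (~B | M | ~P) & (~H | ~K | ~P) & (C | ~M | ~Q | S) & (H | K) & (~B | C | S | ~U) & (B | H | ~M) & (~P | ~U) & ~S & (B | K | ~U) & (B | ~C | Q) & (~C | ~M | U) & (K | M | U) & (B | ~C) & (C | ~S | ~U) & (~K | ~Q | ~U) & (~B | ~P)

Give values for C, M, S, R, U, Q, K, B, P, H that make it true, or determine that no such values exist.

C=F, M=F, S=F, R=F, U=F, Q=T, K=T, B=T, P=F, H=T

Unit clause (~S) forces S = False.
In (S | ~U) only ~U is left, so U = False.
In (H | S) only H is left, so H = True.
Set C = False.
  then (C | Q) forces Q = True.
  then (C | ~M | ~Q | S) forces M = False.
  then (K | M | U) forces K = True.
  then (~K | ~P) forces P = False.
  then (P | ~R | U) forces R = False.
Set B = True.
All clauses satisfied.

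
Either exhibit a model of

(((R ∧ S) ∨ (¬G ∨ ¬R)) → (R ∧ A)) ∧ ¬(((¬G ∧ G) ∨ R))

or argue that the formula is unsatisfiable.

The formula is unsatisfiable.

Case R = True: the conjunct ¬(((¬G ∧ G) ∨ R)) becomes ¬(((¬G ∧ G) ∨ True)) = False.
Case R = False: the conjunct ((R ∧ S) ∨ (¬G ∨ ¬R)) → (R ∧ A) becomes (False ∨ True) → (False ∧ A) = False.
Both cases fail — unsatisfiable.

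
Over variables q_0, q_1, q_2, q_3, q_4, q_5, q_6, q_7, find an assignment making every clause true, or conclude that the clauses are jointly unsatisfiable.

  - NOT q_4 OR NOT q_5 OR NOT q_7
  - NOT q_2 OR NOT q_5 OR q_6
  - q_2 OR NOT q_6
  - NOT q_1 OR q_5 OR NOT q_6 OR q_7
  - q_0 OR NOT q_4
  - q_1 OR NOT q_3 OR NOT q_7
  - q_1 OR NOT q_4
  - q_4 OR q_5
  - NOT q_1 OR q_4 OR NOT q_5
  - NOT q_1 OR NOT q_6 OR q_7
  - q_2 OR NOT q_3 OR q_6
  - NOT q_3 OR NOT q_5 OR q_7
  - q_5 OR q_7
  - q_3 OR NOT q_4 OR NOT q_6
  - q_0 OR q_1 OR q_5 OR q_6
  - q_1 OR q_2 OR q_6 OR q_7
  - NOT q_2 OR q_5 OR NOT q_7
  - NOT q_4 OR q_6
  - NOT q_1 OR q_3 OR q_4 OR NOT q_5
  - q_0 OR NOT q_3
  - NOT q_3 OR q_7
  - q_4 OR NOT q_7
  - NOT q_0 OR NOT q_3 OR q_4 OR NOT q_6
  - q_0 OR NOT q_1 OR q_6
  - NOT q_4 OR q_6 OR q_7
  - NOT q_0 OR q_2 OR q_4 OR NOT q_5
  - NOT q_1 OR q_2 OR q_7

q_0: True, q_1: False, q_2: True, q_3: False, q_4: False, q_5: True, q_6: True, q_7: False

Set q_0 = True.
Set q_1 = False.
  then (q_1 OR NOT q_4) forces q_4 = False.
  then (q_4 OR q_5) forces q_5 = True.
  then (q_4 OR NOT q_7) forces q_7 = False.
  then (NOT q_0 OR q_2 OR q_4 OR NOT q_5) forces q_2 = True.
  then (NOT q_2 OR NOT q_5 OR q_6) forces q_6 = True.
  then (NOT q_3 OR NOT q_5 OR q_7) forces q_3 = False.
All clauses satisfied.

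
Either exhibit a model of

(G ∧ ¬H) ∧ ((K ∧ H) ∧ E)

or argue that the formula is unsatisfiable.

The formula is unsatisfiable.

Case H = True: the conjunct ¬H is False.
Case H = False: the conjunct H is False.
Both cases fail — unsatisfiable.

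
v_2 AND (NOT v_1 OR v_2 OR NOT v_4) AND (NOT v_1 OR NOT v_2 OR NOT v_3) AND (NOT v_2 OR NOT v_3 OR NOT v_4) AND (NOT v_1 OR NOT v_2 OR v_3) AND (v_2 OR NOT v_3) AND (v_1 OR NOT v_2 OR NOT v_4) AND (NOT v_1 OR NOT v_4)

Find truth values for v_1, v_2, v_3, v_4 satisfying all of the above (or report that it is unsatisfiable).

v_1=F, v_2=T, v_3=T, v_4=F

Unit clause (v_2) forces v_2 = True.
Try v_1 = True:
  (NOT v_1 OR NOT v_2 OR NOT v_3) forces v_3 = False.
  clause (NOT v_1 OR NOT v_2 OR v_3) is falsified — backtrack.
So v_1 = False.
  then (v_1 OR NOT v_2 OR NOT v_4) forces v_4 = False.
Set v_3 = True.
Check each clause:
  (v_2): v_2 holds.
  (NOT v_1 OR v_2 OR NOT v_4): NOT v_1 holds.
  (NOT v_1 OR NOT v_2 OR NOT v_3): NOT v_1 holds.
  (NOT v_2 OR NOT v_3 OR NOT v_4): NOT v_4 holds.
  (NOT v_1 OR NOT v_2 OR v_3): NOT v_1 holds.
  (v_2 OR NOT v_3): v_2 holds.
  (v_1 OR NOT v_2 OR NOT v_4): NOT v_4 holds.
  (NOT v_1 OR NOT v_4): NOT v_1 holds.
All clauses satisfied.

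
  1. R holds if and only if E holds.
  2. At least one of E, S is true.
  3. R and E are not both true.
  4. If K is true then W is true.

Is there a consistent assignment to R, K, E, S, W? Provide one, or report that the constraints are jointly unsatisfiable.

R: False, K: False, E: False, S: True, W: True

  (1) R=F, E=F — same ✓
  (2) {E, S}: 1 true — at least one ✓
  (3) R=F, E=F — not both ✓
  (4) K=F ⇒ W: vacuous ✓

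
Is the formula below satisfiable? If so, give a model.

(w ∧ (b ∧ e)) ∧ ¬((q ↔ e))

w=T, b=T, e=T, q=F

  w ∧ (b ∧ e) = True
    b ∧ e = True
  ¬((q ↔ e)) = True
    q ↔ e = False
Both conjuncts True, so the formula holds.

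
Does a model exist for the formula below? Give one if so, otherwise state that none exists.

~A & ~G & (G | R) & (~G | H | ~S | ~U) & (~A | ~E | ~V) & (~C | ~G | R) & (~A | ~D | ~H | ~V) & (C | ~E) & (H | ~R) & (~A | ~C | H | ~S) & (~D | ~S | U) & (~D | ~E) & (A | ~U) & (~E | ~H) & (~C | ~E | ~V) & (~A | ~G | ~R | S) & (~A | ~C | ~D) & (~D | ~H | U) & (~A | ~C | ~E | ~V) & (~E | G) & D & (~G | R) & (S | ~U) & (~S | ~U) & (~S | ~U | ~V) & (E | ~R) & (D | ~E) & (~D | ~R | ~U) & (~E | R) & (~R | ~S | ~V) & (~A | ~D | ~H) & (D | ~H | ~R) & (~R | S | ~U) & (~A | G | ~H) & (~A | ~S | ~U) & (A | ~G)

Unsatisfiable

Case D = True:
  (~A) forces A = False.
  (~G) forces G = False.
  (G | R) forces R = True.
  (H | ~R) forces H = True.
  (~D | ~E) forces E = False.
  Clause (E | ~R) is falsified — contradiction.
Case D = False:
  Clause (D) is falsified — contradiction.
Both cases fail, so the formula is unsatisfiable.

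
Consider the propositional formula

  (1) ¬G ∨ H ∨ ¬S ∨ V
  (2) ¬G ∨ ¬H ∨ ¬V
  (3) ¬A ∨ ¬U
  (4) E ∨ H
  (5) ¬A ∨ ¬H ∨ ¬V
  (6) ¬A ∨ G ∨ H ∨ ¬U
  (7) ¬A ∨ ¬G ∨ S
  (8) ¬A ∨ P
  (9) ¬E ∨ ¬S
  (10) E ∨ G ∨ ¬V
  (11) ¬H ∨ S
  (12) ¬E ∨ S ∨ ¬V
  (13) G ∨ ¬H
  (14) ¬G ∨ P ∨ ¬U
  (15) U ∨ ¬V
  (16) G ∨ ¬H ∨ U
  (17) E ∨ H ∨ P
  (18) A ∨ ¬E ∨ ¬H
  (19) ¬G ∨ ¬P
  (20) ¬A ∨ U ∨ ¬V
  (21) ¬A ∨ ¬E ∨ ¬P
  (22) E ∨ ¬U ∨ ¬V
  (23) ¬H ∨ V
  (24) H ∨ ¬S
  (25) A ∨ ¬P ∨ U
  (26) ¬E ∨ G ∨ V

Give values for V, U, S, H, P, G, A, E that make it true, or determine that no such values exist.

V: False; U: False; S: False; H: False; P: False; G: True; A: False; E: True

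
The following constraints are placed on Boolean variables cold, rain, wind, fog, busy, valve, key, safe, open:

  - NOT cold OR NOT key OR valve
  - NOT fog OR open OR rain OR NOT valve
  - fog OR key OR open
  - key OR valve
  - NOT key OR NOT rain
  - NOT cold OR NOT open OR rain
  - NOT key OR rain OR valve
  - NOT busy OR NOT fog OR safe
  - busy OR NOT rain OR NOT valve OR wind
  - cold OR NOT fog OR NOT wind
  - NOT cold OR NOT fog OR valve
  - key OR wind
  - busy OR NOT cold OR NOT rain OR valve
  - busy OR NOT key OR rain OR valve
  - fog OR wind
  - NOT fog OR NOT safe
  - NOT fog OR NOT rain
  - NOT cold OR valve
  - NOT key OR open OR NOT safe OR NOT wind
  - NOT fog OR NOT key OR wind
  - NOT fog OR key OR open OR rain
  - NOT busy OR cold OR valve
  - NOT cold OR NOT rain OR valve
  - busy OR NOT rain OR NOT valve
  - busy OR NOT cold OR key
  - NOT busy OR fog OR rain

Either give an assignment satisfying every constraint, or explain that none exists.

Set cold = False.
Set rain = False.
Set wind = True.
  then (cold OR NOT fog OR NOT wind) forces fog = False.
  then (NOT busy OR fog OR rain) forces busy = False.
Try valve = False:
  (key OR valve) forces key = True.
  clause (NOT key OR rain OR valve) is falsified — backtrack.
So valve = True.
Set key = True.
Set safe = True.
  then (NOT key OR open OR NOT safe OR NOT wind) forces open = True.
All clauses satisfied.

cold = False, rain = False, wind = True, fog = False, busy = False, valve = True, key = True, safe = True, open = True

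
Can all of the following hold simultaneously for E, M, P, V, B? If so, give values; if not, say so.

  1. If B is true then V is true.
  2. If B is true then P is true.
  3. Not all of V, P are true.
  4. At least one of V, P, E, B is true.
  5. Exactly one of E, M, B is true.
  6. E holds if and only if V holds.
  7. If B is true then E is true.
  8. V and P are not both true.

E: False; M: True; P: True; V: False; B: False

  (1) B=F ⇒ V: vacuous ✓
  (2) B=F ⇒ P: vacuous ✓
  (3) {V, P}: 1/2 true — not all ✓
  (4) {V, P, E, B}: 1 true — at least one ✓
  (5) {E, M, B}: 1 true — exactly one ✓
  (6) E=F, V=F — same ✓
  (7) B=F ⇒ E: vacuous ✓
  (8) V=F, P=T — not both ✓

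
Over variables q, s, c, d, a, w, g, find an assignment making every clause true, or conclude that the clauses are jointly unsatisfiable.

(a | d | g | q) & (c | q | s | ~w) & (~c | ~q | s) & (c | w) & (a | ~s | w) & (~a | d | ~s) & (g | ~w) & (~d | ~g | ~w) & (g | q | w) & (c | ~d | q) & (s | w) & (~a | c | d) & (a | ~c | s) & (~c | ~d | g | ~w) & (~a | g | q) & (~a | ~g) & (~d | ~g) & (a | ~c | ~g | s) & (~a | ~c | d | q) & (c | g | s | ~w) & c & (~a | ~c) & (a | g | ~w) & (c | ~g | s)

q: True, s: True, c: True, d: False, a: False, w: True, g: True

Unit clause (c) forces c = True.
In (~a | ~c) only ~a is left, so a = False.
In (a | ~c | s) only s is left, so s = True.
In (a | ~s | w) only w is left, so w = True.
In (g | ~w) only g is left, so g = True.
In (~d | ~g | ~w) only ~d is left, so d = False.
Set q = True.
All clauses satisfied.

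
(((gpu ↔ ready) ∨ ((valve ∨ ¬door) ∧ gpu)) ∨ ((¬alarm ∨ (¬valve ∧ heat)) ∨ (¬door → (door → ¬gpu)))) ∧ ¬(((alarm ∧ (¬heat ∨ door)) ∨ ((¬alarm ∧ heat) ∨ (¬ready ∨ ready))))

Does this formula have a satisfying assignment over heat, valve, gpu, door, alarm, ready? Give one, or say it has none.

No satisfying assignment exists.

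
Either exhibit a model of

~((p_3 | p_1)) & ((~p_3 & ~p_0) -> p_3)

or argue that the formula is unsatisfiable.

p_0 = True, p_1 = False, p_3 = False

  ~((p_3 | p_1)) = True
    p_3 | p_1 = False
  (~p_3 & ~p_0) -> p_3 = True
    ~p_3 & ~p_0 = False
      ~p_3 = True
      ~p_0 = False
Both conjuncts True, so the formula holds.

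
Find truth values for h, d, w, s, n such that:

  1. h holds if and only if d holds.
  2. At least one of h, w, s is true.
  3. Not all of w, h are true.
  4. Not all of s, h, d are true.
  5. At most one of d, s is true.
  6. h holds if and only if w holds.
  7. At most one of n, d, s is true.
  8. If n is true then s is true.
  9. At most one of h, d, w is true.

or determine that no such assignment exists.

h=F; d=F; w=F; s=T; n=F

  (1) h=F, d=F — same ✓
  (2) {h, w, s}: 1 true — at least one ✓
  (3) {w, h}: 0/2 true — not all ✓
  (4) {s, h, d}: 1/3 true — not all ✓
  (5) {d, s}: 1 true — at most one ✓
  (6) h=F, w=F — same ✓
  (7) {n, d, s}: 1 true — at most one ✓
  (8) n=F ⇒ s: vacuous ✓
  (9) {h, d, w}: 0 true — at most one ✓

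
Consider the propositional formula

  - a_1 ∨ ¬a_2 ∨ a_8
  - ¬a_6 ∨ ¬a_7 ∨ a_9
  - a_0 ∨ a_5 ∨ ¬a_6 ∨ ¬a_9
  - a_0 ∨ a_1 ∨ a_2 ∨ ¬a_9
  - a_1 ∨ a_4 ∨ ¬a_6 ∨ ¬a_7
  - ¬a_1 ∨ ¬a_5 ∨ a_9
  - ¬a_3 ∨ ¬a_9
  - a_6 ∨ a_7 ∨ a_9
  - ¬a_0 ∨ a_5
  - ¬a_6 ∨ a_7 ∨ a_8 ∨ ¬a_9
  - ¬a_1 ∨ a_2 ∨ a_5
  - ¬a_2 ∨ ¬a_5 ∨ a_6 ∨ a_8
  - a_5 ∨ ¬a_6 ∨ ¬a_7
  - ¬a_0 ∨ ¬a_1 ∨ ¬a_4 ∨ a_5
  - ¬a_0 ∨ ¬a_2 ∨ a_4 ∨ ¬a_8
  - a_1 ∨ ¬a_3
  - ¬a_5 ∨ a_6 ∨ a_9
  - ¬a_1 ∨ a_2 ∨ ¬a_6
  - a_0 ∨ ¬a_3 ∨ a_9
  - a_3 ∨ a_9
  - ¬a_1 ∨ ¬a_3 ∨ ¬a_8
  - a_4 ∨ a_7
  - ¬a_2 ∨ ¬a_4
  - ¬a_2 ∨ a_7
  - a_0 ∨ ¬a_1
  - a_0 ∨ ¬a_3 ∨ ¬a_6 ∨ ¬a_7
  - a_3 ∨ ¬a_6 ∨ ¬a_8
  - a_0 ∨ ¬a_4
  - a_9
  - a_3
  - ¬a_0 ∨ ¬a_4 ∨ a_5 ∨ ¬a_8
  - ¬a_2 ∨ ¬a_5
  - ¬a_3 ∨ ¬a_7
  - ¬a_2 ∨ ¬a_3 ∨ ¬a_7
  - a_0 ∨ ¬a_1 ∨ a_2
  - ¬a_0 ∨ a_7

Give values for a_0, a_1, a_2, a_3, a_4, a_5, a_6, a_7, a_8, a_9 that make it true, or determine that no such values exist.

Case a_3 = True:
  (¬a_3 ∨ ¬a_9) forces a_9 = False.
  Clause (a_9) is falsified — contradiction.
Case a_3 = False:
  Clause (a_3) is falsified — contradiction.
Both cases fail, so the formula is unsatisfiable.

No satisfying assignment exists.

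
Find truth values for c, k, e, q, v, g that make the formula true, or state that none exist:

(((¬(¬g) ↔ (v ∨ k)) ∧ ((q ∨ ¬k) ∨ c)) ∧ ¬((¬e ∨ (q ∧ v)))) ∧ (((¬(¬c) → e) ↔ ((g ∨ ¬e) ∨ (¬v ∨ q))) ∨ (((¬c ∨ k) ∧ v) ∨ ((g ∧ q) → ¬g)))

c=T, k=F, e=T, q=F, v=T, g=T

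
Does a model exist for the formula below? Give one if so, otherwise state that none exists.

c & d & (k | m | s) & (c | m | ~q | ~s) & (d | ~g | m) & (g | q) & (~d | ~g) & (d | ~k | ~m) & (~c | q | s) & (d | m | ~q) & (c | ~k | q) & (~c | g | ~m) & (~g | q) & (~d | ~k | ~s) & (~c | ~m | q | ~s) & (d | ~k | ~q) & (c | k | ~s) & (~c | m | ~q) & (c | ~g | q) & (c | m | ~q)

No satisfying assignment exists.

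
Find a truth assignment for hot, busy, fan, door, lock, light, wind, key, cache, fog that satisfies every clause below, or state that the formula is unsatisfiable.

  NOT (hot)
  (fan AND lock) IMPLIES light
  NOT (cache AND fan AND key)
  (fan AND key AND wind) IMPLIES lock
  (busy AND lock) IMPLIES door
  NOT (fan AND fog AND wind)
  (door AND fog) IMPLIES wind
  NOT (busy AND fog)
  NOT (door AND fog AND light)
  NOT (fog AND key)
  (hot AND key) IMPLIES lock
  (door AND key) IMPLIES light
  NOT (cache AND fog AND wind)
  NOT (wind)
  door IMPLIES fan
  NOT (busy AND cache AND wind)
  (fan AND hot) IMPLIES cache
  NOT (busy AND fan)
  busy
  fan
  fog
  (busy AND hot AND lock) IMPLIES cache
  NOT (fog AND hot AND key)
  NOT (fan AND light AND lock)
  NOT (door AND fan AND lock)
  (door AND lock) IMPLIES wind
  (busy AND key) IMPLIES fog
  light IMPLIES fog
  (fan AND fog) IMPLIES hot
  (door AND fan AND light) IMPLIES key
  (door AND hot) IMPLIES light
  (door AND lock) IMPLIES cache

Case busy = True:
  (fan) forces fan = True.
  Clause (NOT busy OR NOT fan) is falsified — contradiction.
Case busy = False:
  Clause (busy) is falsified — contradiction.
Both cases fail, so the formula is unsatisfiable.

The formula is unsatisfiable.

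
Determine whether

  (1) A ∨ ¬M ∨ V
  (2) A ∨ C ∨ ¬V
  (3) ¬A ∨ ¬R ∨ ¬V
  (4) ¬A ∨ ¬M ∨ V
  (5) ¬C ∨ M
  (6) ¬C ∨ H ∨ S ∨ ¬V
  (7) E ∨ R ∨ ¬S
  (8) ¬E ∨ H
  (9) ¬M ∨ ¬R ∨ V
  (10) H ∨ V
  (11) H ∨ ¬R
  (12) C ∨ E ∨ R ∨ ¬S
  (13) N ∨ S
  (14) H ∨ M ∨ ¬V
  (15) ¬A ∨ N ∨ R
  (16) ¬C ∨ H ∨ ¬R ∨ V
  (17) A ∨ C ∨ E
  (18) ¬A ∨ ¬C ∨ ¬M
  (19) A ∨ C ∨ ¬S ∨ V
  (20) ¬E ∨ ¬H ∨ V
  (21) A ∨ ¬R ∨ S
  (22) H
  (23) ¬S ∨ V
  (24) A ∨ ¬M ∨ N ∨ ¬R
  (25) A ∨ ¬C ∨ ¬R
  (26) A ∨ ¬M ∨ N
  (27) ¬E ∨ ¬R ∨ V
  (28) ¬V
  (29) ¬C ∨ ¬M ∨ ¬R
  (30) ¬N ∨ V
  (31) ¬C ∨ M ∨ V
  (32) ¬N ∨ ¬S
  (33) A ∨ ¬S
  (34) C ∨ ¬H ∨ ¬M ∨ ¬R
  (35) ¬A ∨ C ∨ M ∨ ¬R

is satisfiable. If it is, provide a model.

UNSATISFIABLE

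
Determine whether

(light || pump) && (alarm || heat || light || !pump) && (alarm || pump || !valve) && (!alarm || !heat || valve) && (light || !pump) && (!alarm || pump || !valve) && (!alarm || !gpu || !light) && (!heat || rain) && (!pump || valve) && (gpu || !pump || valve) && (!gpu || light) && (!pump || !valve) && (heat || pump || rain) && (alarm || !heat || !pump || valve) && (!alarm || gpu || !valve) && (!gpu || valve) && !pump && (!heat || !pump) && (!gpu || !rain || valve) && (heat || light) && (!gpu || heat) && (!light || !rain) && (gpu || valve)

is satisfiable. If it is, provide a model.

Case pump = True:
  Clause (!pump) is falsified — contradiction.
Case pump = False:
  (light || pump) forces light = True.
  (!light || !rain) forces rain = False.
  (!heat || rain) forces heat = False.
  Clause (heat || pump || rain) is falsified — contradiction.
Both cases fail, so the formula is unsatisfiable.

Unsatisfiable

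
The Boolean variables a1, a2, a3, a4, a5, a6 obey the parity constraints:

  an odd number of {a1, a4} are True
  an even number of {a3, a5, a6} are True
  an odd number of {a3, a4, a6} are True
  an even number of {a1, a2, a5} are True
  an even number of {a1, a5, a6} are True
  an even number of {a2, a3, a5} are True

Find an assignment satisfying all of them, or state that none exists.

a1 = True, a2 = False, a3 = True, a4 = False, a5 = True, a6 = False

{a1, a4}: 1 true → odd ✓
{a3, a5, a6}: 2 true → even ✓
{a3, a4, a6}: 1 true → odd ✓
{a1, a2, a5}: 2 true → even ✓
{a1, a5, a6}: 2 true → even ✓
{a2, a3, a5}: 2 true → even ✓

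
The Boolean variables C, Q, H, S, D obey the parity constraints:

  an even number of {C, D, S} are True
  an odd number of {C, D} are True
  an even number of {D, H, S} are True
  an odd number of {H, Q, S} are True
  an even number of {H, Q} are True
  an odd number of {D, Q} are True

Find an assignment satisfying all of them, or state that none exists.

C = True, Q = True, H = True, S = True, D = False

{C, D, S}: 2 true → even ✓
{C, D}: 1 true → odd ✓
{D, H, S}: 2 true → even ✓
{H, Q, S}: 3 true → odd ✓
{H, Q}: 2 true → even ✓
{D, Q}: 1 true → odd ✓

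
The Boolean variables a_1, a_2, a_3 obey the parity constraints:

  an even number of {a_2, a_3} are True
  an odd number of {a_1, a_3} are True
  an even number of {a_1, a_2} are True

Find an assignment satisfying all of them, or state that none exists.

Unsatisfiable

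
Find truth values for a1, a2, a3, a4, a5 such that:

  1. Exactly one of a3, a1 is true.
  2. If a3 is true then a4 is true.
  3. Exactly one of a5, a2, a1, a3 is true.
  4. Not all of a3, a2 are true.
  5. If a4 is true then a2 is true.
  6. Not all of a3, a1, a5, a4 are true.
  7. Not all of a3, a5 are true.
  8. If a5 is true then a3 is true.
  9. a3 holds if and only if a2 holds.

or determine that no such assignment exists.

a1 = True; a2 = False; a3 = False; a4 = False; a5 = False

  (1) {a3, a1}: 1 true — exactly one ✓
  (2) a3=F ⇒ a4: vacuous ✓
  (3) {a5, a2, a1, a3}: 1 true — exactly one ✓
  (4) {a3, a2}: 0/2 true — not all ✓
  (5) a4=F ⇒ a2: vacuous ✓
  (6) {a3, a1, a5, a4}: 1/4 true — not all ✓
  (7) {a3, a5}: 0/2 true — not all ✓
  (8) a5=F ⇒ a3: vacuous ✓
  (9) a3=F, a2=F — same ✓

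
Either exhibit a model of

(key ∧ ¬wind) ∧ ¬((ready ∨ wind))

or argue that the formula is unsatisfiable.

wind=F, key=T, ready=F

  key ∧ ¬wind = True
    ¬wind = True
  ¬((ready ∨ wind)) = True
    ready ∨ wind = False
Both conjuncts True, so the formula holds.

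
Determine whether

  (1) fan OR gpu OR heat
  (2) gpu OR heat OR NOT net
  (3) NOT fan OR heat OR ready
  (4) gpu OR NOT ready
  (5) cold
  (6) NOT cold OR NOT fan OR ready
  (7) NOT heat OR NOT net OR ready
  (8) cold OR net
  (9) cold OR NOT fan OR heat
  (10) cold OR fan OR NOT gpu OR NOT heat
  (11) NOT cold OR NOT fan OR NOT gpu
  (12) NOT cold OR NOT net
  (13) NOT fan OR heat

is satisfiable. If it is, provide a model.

gpu = True, fan = False, ready = False, heat = False, cold = True, net = False

Unit clause (cold) forces cold = True.
In (NOT cold OR NOT net) only NOT net is left, so net = False.
Set gpu = True.
  then (NOT cold OR NOT fan OR NOT gpu) forces fan = False.
Set ready = False.
Set heat = False.
All clauses satisfied.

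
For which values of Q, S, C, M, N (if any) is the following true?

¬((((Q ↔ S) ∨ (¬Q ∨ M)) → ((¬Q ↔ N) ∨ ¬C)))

Q = False; S = True; C = True; M = True; N = False

  ¬((((Q ↔ S) ∨ (¬Q ∨ M)) → ((¬Q ↔ N) ∨ ¬C))) = True
    ((Q ↔ S) ∨ (¬Q ∨ M)) → ((¬Q ↔ N) ∨ ¬C) = False
      (Q ↔ S) ∨ (¬Q ∨ M) = True
        Q ↔ S = False
        ¬Q ∨ M = True
          ¬Q = True
      (¬Q ↔ N) ∨ ¬C = False
        ¬Q ↔ N = False
          ¬Q = True
        ¬C = False
The formula evaluates to True.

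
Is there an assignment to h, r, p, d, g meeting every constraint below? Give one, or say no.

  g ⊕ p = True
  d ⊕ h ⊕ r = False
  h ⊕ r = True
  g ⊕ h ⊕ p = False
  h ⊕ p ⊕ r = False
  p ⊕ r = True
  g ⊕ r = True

The formula is unsatisfiable.

Adding constraints 4, 5, 7 mod 2: every variable appears an even number of times on the left, so the left side is 0.
But the right sides sum to 1 (mod 2). 0 ≠ 1 — the system is inconsistent.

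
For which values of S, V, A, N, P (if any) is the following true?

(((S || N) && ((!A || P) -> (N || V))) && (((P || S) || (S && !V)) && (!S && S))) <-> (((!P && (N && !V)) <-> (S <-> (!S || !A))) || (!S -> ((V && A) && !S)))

S = False; V = False; A = False; N = True; P = False

  (((S || N) && ((!A || P) -> (N || V))) && (((P || S) || (S && !V)) && (!S && S))) <-> (((!P && (N && !V)) <-> (S <-> (!S || !A))) || (!S -> ((V && A) && !S))) = True
    ((S || N) && ((!A || P) -> (N || V))) && (((P || S) || (S && !V)) && (!S && S)) = False
      (S || N) && ((!A || P) -> (N || V)) = True
        S || N = True
        (!A || P) -> (N || V) = True
          !A || P = True
            !A = True
          N || V = True
      ((P || S) || (S && !V)) && (!S && S) = False
        (P || S) || (S && !V) = False
          P || S = False
          S && !V = False
            !V = True
        !S && S = False
          !S = True
    ((!P && (N && !V)) <-> (S <-> (!S || !A))) || (!S -> ((V && A) && !S)) = False
      (!P && (N && !V)) <-> (S <-> (!S || !A)) = False
        !P && (N && !V) = True
          !P = True
          N && !V = True
            !V = True
        S <-> (!S || !A) = False
          !S || !A = True
            !S = True
            !A = True
      !S -> ((V && A) && !S) = False
        !S = True
        (V && A) && !S = False
          V && A = False
          !S = True
The formula evaluates to True.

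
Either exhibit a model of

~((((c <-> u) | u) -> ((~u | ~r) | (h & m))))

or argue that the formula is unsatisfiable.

u=T, r=T, c=F, m=F, h=T

  ~((((c <-> u) | u) -> ((~u | ~r) | (h & m)))) = True
    ((c <-> u) | u) -> ((~u | ~r) | (h & m)) = False
      (c <-> u) | u = True
        c <-> u = False
      (~u | ~r) | (h & m) = False
        ~u | ~r = False
          ~u = False
          ~r = False
        h & m = False
The formula evaluates to True.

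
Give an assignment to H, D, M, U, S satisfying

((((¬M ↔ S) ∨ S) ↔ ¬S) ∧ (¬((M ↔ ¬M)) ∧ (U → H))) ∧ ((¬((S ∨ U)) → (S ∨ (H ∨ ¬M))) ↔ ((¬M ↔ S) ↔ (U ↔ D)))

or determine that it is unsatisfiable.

H = True; D = False; M = True; U = False; S = False

  (((¬M ↔ S) ∨ S) ↔ ¬S) ∧ (¬((M ↔ ¬M)) ∧ (U → H)) = True
    ((¬M ↔ S) ∨ S) ↔ ¬S = True
      (¬M ↔ S) ∨ S = True
        ¬M ↔ S = True
          ¬M = False
      ¬S = True
    ¬((M ↔ ¬M)) ∧ (U → H) = True
      ¬((M ↔ ¬M)) = True
        M ↔ ¬M = False
          ¬M = False
      U → H = True
  (¬((S ∨ U)) → (S ∨ (H ∨ ¬M))) ↔ ((¬M ↔ S) ↔ (U ↔ D)) = True
    ¬((S ∨ U)) → (S ∨ (H ∨ ¬M)) = True
      ¬((S ∨ U)) = True
        S ∨ U = False
      S ∨ (H ∨ ¬M) = True
        H ∨ ¬M = True
          ¬M = False
    (¬M ↔ S) ↔ (U ↔ D) = True
      ¬M ↔ S = True
        ¬M = False
      U ↔ D = True
Both conjuncts True, so the formula holds.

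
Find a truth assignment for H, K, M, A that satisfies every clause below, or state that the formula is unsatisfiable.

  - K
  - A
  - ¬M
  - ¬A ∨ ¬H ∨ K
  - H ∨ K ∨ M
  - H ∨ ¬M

H=T, K=T, M=F, A=T

Unit clause (K) forces K = True.
Unit clause (A) forces A = True.
Unit clause (¬M) forces M = False.
Set H = True.
Check each clause:
  (K): K holds.
  (A): A holds.
  (¬M): ¬M holds.
  (¬A ∨ ¬H ∨ K): K holds.
  (H ∨ K ∨ M): H holds.
  (H ∨ ¬M): H holds.
All clauses satisfied.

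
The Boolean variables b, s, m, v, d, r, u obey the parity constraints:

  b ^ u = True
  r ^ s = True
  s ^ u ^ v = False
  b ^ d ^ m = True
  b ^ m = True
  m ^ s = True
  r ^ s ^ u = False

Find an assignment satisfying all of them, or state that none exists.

b=F; s=F; m=T; v=T; d=F; r=T; u=T

b ^ u = F ^ T = True ✓
r ^ s = T ^ F = True ✓
s ^ u ^ v = F ^ T ^ T = False ✓
b ^ d ^ m = F ^ F ^ T = True ✓
b ^ m = F ^ T = True ✓
m ^ s = T ^ F = True ✓
r ^ s ^ u = T ^ F ^ T = False ✓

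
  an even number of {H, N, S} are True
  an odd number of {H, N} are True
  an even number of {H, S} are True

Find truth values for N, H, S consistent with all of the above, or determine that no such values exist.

N = False; H = True; S = True

{H, N, S}: 2 true → even ✓
{H, N}: 1 true → odd ✓
{H, S}: 2 true → even ✓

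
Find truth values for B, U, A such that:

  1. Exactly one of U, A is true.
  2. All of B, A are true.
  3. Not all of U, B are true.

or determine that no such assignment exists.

B=T; U=F; A=T

  (1) {U, A}: 1 true — exactly one ✓
  (2) {B, A}: all 2 true ✓
  (3) {U, B}: 1/2 true — not all ✓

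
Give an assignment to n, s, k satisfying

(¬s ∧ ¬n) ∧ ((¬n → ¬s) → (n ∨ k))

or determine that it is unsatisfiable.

n: False, s: False, k: True

  ¬s ∧ ¬n = True
    ¬s = True
    ¬n = True
  (¬n → ¬s) → (n ∨ k) = True
    ¬n → ¬s = True
      ¬n = True
      ¬s = True
    n ∨ k = True
Both conjuncts True, so the formula holds.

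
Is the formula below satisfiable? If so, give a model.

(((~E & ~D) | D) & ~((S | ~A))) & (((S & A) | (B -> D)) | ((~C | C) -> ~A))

E = False, C = False, B = False, S = False, D = True, A = True

  ((~E & ~D) | D) & ~((S | ~A)) = True
    (~E & ~D) | D = True
      ~E & ~D = False
        ~E = True
        ~D = False
    ~((S | ~A)) = True
      S | ~A = False
        ~A = False
  ((S & A) | (B -> D)) | ((~C | C) -> ~A) = True
    (S & A) | (B -> D) = True
      S & A = False
      B -> D = True
    (~C | C) -> ~A = False
      ~C | C = True
        ~C = True
      ~A = False
Both conjuncts True, so the formula holds.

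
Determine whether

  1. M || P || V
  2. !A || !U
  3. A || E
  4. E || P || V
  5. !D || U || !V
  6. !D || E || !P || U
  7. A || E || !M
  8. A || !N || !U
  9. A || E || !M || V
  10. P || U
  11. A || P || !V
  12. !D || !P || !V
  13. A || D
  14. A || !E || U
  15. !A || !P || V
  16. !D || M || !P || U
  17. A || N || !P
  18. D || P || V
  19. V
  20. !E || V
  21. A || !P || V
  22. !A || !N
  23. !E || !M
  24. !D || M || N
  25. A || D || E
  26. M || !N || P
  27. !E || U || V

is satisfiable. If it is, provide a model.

N = False; P = True; U = False; A = True; E = False; M = True; D = False; V = True

Unit clause (V) forces V = True.
Set N = False.
Set P = True.
  then (!D || !P || !V) forces D = False.
  then (A || D) forces A = True.
  then (!A || !U) forces U = False.
Set E = False.
Set M = True.
All clauses satisfied.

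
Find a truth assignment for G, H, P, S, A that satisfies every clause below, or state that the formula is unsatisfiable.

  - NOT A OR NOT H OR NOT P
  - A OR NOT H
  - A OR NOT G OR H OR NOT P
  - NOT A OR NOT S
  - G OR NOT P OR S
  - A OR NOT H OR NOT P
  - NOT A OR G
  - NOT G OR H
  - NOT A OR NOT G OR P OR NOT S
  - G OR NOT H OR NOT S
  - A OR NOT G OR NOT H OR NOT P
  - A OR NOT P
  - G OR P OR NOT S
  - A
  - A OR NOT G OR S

Unit clause (A) forces A = True.
In (NOT A OR NOT S) only NOT S is left, so S = False.
In (NOT A OR G) only G is left, so G = True.
In (NOT G OR H) only H is left, so H = True.
In (NOT A OR NOT H OR NOT P) only NOT P is left, so P = False.
All clauses satisfied.

G: True; H: True; P: False; S: False; A: True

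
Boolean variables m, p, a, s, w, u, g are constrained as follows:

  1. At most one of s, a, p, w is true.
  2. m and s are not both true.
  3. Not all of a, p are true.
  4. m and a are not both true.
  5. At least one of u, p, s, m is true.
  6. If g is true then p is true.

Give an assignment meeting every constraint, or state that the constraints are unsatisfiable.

m: False, p: True, a: False, s: False, w: False, u: True, g: True

  (1) {s, a, p, w}: 1 true — at most one ✓
  (2) m=F, s=F — not both ✓
  (3) {a, p}: 1/2 true — not all ✓
  (4) m=F, a=F — not both ✓
  (5) {u, p, s, m}: 2 true — at least one ✓
  (6) g=T ⇒ p: T ✓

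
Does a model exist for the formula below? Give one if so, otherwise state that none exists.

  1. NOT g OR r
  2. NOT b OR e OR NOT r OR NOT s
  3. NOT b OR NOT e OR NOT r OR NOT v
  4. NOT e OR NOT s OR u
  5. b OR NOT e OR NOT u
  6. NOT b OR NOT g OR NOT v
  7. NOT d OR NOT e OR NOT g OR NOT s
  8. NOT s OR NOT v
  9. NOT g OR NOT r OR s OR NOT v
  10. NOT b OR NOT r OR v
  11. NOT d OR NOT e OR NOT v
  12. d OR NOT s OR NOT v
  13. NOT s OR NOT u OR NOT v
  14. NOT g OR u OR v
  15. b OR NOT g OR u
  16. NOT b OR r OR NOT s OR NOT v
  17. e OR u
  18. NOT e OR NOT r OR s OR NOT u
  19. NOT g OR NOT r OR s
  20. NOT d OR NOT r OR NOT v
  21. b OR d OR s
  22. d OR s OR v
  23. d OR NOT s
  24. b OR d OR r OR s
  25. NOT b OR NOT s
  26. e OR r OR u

Set s = False.
Try g = True:
  (NOT g OR r) forces r = True.
  clause (NOT g OR NOT r OR s) is falsified — backtrack.
So g = False.
Set e = True.
Set d = True.
  then (NOT d OR NOT e OR NOT v) forces v = False.
Set u = True.
  then (b OR NOT e OR NOT u) forces b = True.
  then (NOT b OR NOT r OR v) forces r = False.
All clauses satisfied.

s = False, g = False, e = True, d = True, v = False, u = True, b = True, r = False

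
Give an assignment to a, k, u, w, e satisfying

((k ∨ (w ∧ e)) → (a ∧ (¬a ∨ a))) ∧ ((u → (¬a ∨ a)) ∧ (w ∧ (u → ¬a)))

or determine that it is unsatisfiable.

a = False; k = False; u = False; w = True; e = False

  (k ∨ (w ∧ e)) → (a ∧ (¬a ∨ a)) = True
    k ∨ (w ∧ e) = False
      w ∧ e = False
    a ∧ (¬a ∨ a) = False
      ¬a ∨ a = True
        ¬a = True
  (u → (¬a ∨ a)) ∧ (w ∧ (u → ¬a)) = True
    u → (¬a ∨ a) = True
      ¬a ∨ a = True
        ¬a = True
    w ∧ (u → ¬a) = True
      u → ¬a = True
        ¬a = True
Both conjuncts True, so the formula holds.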